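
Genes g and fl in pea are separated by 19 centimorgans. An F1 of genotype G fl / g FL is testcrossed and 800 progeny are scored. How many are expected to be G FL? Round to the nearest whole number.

76

A map distance of 19 centimorgans corresponds to a recombination frequency of 0.190.
The F1 is G fl / g FL, so G FL is a recombinant gamete class with expected frequency r/2 = 0.190/2 = 0.0950.
Expected number = 0.0950 × 800 = 76.00 ≈ 76.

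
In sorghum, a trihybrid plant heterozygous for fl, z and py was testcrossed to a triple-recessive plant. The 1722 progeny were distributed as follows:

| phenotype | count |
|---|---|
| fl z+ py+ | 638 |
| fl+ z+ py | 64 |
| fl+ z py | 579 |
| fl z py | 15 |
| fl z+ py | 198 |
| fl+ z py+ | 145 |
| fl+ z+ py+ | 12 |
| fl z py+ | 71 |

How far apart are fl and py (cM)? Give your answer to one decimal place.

The two most frequent reciprocal classes, fl+ z py and fl z+ py+, are the parental types, so the F1 was fl+ z py / fl z+ py+.
The two rarest classes, fl z py and fl+ z+ py+, are the double crossovers. Comparing them with the parentals, only the fl allele has switched, so fl is the middle locus and the order is py – fl – z.
Crossovers in the py–fl interval produce the single-crossover classes fl+ z py+ and fl z+ py (145 + 198 = 343) plus the double crossovers (27).
RF(py–fl) = (343 + 27) / 1722 = 370/1722 = 0.2149 → 21.5 cM.

21.5 cM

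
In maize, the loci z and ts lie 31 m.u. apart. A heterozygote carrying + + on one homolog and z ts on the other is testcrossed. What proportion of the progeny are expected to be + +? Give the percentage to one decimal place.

A map distance of 31 m.u. corresponds to a recombination frequency of 0.310.
The F1 is + + / z ts, so + + is a parental gamete class with expected frequency (1 − r)/2 = 0.690/2 = 0.3450.
That is 0.3450 = 34.5% of the progeny.

34.5%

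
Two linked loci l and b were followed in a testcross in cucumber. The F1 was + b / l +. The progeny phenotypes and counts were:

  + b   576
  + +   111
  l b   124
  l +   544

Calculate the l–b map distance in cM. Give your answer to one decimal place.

The recombinant classes are + + and l b: 111 + 124 = 235.
Recombination frequency = 235/1355 = 0.1734 ≈ 17.3%, i.e. 17.3 cM.

17.3 cM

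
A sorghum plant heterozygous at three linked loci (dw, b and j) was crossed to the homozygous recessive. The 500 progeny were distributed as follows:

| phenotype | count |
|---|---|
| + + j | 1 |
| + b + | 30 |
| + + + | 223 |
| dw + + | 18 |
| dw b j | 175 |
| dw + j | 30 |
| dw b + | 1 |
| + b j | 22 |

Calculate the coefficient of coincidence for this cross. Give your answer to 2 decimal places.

The two most frequent reciprocal classes, dw b j and + + +, are the parental types, so the F1 was dw b j / + + +.
The two rarest classes, dw b + and + + j, are the double crossovers. Comparing them with the parentals, only the j allele has switched, so j is the middle locus and the order is b – j – dw.
b–j: (60 + 2)/500 = 0.1240; j–dw: (40 + 2)/500 = 0.0840.
Expected DCO frequency = 0.1240 × 0.0840 ≈ 0.01042; observed = 2/500 ≈ 0.00400.
Coefficient of coincidence = 0.00400/0.01042 ≈ 0.38.

0.38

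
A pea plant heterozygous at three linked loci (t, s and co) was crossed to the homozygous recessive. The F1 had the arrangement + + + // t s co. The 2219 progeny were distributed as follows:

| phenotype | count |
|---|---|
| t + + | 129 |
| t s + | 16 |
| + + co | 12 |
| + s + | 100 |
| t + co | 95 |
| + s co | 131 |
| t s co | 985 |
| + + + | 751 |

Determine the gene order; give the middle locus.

The two rarest classes, + + co and t s +, are the double crossovers. Comparing them with the parentals, only the co allele has switched, so co is the middle locus and the order is t – co – s.

co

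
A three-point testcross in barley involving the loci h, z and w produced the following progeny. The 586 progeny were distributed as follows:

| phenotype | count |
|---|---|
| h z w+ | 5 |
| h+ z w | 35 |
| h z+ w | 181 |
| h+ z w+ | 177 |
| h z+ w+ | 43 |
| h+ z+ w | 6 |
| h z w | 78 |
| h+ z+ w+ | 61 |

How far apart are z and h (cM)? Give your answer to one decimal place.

The two most frequent reciprocal classes, h z+ w and h+ z w+, are the parental types, so the F1 was h z+ w / h+ z w+.
The two rarest classes, h+ z+ w and h z w+, are the double crossovers. Comparing them with the parentals, only the h allele has switched, so h is the middle locus and the order is z – h – w.
Crossovers in the z–h interval produce the single-crossover classes h z w and h+ z+ w+ (78 + 61 = 139) plus the double crossovers (11).
RF(z–h) = (139 + 11) / 586 = 150/586 = 0.2560 → 25.6 cM.

25.6 cM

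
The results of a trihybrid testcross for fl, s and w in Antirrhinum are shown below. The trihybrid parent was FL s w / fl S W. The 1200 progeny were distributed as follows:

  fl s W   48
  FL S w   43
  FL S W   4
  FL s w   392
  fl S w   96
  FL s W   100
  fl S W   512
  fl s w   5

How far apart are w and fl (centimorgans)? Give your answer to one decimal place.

17.1 centimorgans

The two rarest classes, fl s w and FL S W, are the double crossovers. Comparing them with the parentals, only the fl allele has switched, so fl is the middle locus and the order is s – fl – w.
Crossovers in the fl–w interval produce the single-crossover classes FL s W and fl S w (100 + 96 = 196) plus the double crossovers (9).
RF(fl–w) = (196 + 9) / 1200 = 205/1200 = 0.1708 → 17.1 centimorgans.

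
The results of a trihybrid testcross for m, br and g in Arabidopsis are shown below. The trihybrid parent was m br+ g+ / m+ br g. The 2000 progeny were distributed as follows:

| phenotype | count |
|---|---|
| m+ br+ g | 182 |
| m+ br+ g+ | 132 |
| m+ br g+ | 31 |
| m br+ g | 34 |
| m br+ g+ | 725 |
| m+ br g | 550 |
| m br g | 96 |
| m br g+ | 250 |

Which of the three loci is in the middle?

The two rarest classes, m br+ g and m+ br g+, are the double crossovers. Comparing them with the parentals, only the g allele has switched, so g is the middle locus and the order is br – g – m.

g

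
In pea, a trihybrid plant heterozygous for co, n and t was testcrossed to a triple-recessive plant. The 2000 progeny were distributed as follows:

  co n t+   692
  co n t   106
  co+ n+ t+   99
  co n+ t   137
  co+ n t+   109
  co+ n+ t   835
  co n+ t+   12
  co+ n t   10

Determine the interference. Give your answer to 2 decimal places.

The two most frequent reciprocal classes, co+ n+ t and co n t+, are the parental types, so the F1 was co+ n+ t / co n t+.
The two rarest classes, co+ n t and co n+ t+, are the double crossovers. Comparing them with the parentals, only the n allele has switched, so n is the middle locus and the order is t – n – co.
t–n: (205 + 22)/2000 = 0.1135; n–co: (246 + 22)/2000 = 0.1340.
Expected DCO frequency = 0.1135 × 0.1340 ≈ 0.01521; observed = 22/2000 ≈ 0.01100.
Coefficient of coincidence = 0.01100/0.01521 ≈ 0.72; interference = 1 − 0.72 = 0.28.

0.28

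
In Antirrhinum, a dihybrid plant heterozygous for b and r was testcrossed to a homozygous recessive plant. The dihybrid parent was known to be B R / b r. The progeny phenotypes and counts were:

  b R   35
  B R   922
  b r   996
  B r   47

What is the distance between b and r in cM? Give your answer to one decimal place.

The recombinant classes are B r and b R: 47 + 35 = 82.
Recombination frequency = 82/2000 = 0.0410 ≈ 4.1%, i.e. 4.1 cM.

4.1 cM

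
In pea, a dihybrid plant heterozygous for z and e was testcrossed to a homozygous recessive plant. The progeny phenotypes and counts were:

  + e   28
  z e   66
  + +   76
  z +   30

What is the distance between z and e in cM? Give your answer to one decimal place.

29.0 cM

The two most frequent classes, + + (76) and z e (66), are the parental types, so the F1 was + + / z e.
The recombinant classes are + e and z +: 28 + 30 = 58.
Recombination frequency = 58/200 = 0.2900 ≈ 29.0%, i.e. 29.0 cM.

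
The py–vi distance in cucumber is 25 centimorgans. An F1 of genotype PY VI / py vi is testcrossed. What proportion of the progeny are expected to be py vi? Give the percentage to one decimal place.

A map distance of 25 centimorgans corresponds to a recombination frequency of 0.250.
The F1 is PY VI / py vi, so py vi is a parental gamete class with expected frequency (1 − r)/2 = 0.750/2 = 0.3750.
That is 0.3750 = 37.5% of the progeny.

37.5%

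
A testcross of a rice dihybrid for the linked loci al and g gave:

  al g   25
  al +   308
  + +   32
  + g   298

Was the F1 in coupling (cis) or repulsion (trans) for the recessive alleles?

The two most frequent classes are + g (298) and al + (308); these are the parental (non-recombinant) types.
So the F1 carried + g on one chromosome and al + on the other — the recessive alleles are on opposite chromosomes (trans / repulsion).

trans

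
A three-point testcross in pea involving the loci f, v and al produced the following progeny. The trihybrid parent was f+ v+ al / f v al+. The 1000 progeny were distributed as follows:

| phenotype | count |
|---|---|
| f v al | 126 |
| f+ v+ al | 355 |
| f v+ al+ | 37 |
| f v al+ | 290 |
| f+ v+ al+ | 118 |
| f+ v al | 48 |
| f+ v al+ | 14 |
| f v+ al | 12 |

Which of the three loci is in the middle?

The two rarest classes, f v+ al and f+ v al+, are the double crossovers. Comparing them with the parentals, only the f allele has switched, so f is the middle locus and the order is al – f – v.

f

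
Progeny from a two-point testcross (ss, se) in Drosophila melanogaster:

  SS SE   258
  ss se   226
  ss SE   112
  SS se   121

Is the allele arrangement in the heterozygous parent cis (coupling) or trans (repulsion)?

The two most frequent classes are SS SE (258) and ss se (226); these are the parental (non-recombinant) types.
So the F1 carried SS SE on one chromosome and ss se on the other — the recessive alleles are on the same chromosome (cis / coupling).

cis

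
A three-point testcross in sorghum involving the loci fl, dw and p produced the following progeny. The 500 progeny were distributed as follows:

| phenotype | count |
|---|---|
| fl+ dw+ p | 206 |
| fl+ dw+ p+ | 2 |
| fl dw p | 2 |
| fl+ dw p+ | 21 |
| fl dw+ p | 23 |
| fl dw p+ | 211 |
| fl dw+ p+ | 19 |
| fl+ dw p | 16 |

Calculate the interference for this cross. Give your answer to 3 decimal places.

The two most frequent reciprocal classes, fl+ dw+ p and fl dw p+, are the parental types, so the F1 was fl+ dw+ p / fl dw p+.
The two rarest classes, fl+ dw+ p+ and fl dw p, are the double crossovers. Comparing them with the parentals, only the p allele has switched, so p is the middle locus and the order is dw – p – fl.
dw–p: (35 + 4)/500 = 0.0780; p–fl: (44 + 4)/500 = 0.0960.
Expected DCO frequency = 0.0780 × 0.0960 ≈ 0.00749; observed = 4/500 ≈ 0.00800.
Coefficient of coincidence = 0.00800/0.00749 ≈ 1.068; interference = 1 − 1.068 = -0.068.

-0.068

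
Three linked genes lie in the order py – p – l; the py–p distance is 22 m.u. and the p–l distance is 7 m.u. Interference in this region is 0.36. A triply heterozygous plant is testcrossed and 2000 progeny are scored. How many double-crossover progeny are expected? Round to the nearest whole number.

Map distances give recombination frequencies of 0.220 and 0.070 for the two intervals.
With interference 0.36 (so coincidence = 0.64), expected double-crossover frequency = 0.220 × 0.070 × 0.64 = 0.00986.
Expected number = 0.00986 × 2000 = 19.71 ≈ 20.

20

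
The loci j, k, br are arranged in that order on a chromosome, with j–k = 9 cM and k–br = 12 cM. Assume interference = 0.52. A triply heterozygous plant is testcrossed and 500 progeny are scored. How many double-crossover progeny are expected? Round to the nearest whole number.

3

Map distances give recombination frequencies of 0.090 and 0.120 for the two intervals.
With interference 0.52 (so coincidence = 0.48), expected double-crossover frequency = 0.090 × 0.120 × 0.48 = 0.00518.
Expected number = 0.00518 × 500 = 2.59 ≈ 3.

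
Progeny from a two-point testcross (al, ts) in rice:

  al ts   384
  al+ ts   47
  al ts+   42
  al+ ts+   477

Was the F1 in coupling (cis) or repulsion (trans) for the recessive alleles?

cis

The two most frequent classes are al+ ts+ (477) and al ts (384); these are the parental (non-recombinant) types.
So the F1 carried al+ ts+ on one chromosome and al ts on the other — the recessive alleles are on the same chromosome (cis / coupling).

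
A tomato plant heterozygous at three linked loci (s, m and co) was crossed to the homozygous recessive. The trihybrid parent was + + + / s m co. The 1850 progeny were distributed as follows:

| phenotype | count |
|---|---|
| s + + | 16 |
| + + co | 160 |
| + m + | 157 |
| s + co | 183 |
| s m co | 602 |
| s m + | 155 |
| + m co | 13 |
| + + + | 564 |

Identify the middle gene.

s

The two rarest classes, s + + and + m co, are the double crossovers. Comparing them with the parentals, only the s allele has switched, so s is the middle locus and the order is co – s – m.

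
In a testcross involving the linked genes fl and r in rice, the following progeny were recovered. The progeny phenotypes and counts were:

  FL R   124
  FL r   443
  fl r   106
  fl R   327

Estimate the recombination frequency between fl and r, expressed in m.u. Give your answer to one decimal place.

23.0 m.u.

The two most frequent classes, FL r (443) and fl R (327), are the parental types, so the F1 was FL r / fl R.
The recombinant classes are FL R and fl r: 124 + 106 = 230.
Recombination frequency = 230/1000 = 0.2300 ≈ 23.0%, i.e. 23.0 m.u.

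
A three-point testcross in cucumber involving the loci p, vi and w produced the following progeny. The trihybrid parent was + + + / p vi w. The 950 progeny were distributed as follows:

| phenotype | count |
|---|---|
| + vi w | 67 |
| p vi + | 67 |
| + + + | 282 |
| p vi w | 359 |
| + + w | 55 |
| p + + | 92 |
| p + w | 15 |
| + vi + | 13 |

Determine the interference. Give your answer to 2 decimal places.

0.05

The two rarest classes, + vi + and p + w, are the double crossovers. Comparing them with the parentals, only the vi allele has switched, so vi is the middle locus and the order is p – vi – w.
p–vi: (159 + 28)/950 = 0.1968; vi–w: (122 + 28)/950 = 0.1579.
Expected DCO frequency = 0.1968 × 0.1579 ≈ 0.03107; observed = 28/950 ≈ 0.02947.
Coefficient of coincidence = 0.02947/0.03107 ≈ 0.95; interference = 1 − 0.95 = 0.05.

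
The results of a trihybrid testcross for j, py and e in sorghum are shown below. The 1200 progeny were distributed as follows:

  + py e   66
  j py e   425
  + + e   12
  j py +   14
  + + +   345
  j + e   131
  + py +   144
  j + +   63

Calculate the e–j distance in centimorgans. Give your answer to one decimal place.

The two most frequent reciprocal classes, + + + and j py e, are the parental types, so the F1 was + + + / j py e.
The two rarest classes, + + e and j py +, are the double crossovers. Comparing them with the parentals, only the e allele has switched, so e is the middle locus and the order is j – e – py.
Crossovers in the j–e interval produce the single-crossover classes j + + and + py e (63 + 66 = 129) plus the double crossovers (26).
RF(j–e) = (129 + 26) / 1200 = 155/1200 = 0.1292 → 12.9 centimorgans.

12.9 centimorgans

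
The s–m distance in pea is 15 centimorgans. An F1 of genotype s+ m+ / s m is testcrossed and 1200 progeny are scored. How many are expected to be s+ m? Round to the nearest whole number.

90

A map distance of 15 centimorgans corresponds to a recombination frequency of 0.150.
The F1 is s+ m+ / s m, so s+ m is a recombinant gamete class with expected frequency r/2 = 0.150/2 = 0.0750.
Expected number = 0.0750 × 1200 = 90.00 ≈ 90.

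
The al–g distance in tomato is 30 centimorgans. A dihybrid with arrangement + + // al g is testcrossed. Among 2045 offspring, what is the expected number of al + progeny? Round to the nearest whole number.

A map distance of 30 centimorgans corresponds to a recombination frequency of 0.300.
The F1 is + + / al g, so al + is a recombinant gamete class with expected frequency r/2 = 0.300/2 = 0.1500.
Expected number = 0.1500 × 2045 = 306.75 ≈ 307.

307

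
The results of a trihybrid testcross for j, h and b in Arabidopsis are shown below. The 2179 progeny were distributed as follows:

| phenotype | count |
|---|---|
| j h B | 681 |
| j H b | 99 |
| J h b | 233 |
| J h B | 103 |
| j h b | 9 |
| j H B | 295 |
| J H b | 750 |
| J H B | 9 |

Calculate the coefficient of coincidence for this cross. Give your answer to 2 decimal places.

0.33

The two most frequent reciprocal classes, J H b and j h B, are the parental types, so the F1 was J H b / j h B.
The two rarest classes, J H B and j h b, are the double crossovers. Comparing them with the parentals, only the b allele has switched, so b is the middle locus and the order is j – b – h.
j–b: (202 + 18)/2179 = 0.1010; b–h: (528 + 18)/2179 = 0.2506.
Expected DCO frequency = 0.1010 × 0.2506 ≈ 0.02531; observed = 18/2179 ≈ 0.00826.
Coefficient of coincidence = 0.00826/0.02531 ≈ 0.33.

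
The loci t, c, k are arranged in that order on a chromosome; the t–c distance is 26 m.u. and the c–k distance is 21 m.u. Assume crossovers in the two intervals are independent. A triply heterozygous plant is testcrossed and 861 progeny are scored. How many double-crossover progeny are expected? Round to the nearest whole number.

Map distances give recombination frequencies of 0.260 and 0.210 for the two intervals.
With no interference, expected double-crossover frequency = 0.260 × 0.210 = 0.05460.
Expected number = 0.05460 × 861 = 47.01 ≈ 47.

47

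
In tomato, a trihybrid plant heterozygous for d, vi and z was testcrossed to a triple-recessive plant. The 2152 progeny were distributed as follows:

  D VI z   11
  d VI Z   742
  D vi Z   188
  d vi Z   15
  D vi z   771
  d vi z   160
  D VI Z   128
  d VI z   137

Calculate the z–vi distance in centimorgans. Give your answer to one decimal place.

The two most frequent reciprocal classes, d VI Z and D vi z, are the parental types, so the F1 was d VI Z / D vi z.
The two rarest classes, d vi Z and D VI z, are the double crossovers. Comparing them with the parentals, only the vi allele has switched, so vi is the middle locus and the order is d – vi – z.
Crossovers in the vi–z interval produce the single-crossover classes d VI z and D vi Z (137 + 188 = 325) plus the double crossovers (26).
RF(vi–z) = (325 + 26) / 2152 = 351/2152 = 0.1631 → 16.3 centimorgans.

16.3 centimorgans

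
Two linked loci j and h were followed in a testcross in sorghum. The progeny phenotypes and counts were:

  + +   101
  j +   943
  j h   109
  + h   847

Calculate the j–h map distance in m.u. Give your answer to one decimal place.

The two most frequent classes, + h (847) and j + (943), are the parental types, so the F1 was + h / j +.
The recombinant classes are + + and j h: 101 + 109 = 210.
Recombination frequency = 210/2000 = 0.1050 ≈ 10.5%, i.e. 10.5 m.u.

10.5 m.u.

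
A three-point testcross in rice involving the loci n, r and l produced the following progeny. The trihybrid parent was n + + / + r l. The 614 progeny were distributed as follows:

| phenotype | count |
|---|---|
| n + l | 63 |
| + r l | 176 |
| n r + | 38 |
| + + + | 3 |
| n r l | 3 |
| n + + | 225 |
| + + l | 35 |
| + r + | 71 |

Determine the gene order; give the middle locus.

The two rarest classes, + + + and n r l, are the double crossovers. Comparing them with the parentals, only the n allele has switched, so n is the middle locus and the order is l – n – r.

n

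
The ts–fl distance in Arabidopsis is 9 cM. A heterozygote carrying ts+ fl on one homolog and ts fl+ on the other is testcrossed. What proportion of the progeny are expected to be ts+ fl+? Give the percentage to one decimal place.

4.5%

A map distance of 9 cM corresponds to a recombination frequency of 0.090.
The F1 is ts+ fl / ts fl+, so ts+ fl+ is a recombinant gamete class with expected frequency r/2 = 0.090/2 = 0.0450.
That is 0.0450 = 4.5% of the progeny.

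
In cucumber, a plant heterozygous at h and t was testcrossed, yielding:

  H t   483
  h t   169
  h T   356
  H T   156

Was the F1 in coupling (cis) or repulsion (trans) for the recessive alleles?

The two most frequent classes are H t (483) and h T (356); these are the parental (non-recombinant) types.
So the F1 carried H t on one chromosome and h T on the other — the recessive alleles are on opposite chromosomes (trans / repulsion).

trans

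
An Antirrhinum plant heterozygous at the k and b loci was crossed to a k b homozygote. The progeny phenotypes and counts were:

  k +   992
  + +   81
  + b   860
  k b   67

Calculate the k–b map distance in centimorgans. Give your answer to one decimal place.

The two most frequent classes, + b (860) and k + (992), are the parental types, so the F1 was + b / k +.
The recombinant classes are + + and k b: 81 + 67 = 148.
Recombination frequency = 148/2000 = 0.0740 ≈ 7.4%, i.e. 7.4 centimorgans.

7.4 centimorgans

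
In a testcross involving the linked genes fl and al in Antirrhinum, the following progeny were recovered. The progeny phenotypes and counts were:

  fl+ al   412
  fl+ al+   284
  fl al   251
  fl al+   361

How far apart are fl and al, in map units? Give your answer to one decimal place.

The two most frequent classes, fl+ al (412) and fl al+ (361), are the parental types, so the F1 was fl+ al / fl al+.
The recombinant classes are fl+ al+ and fl al: 284 + 251 = 535.
Recombination frequency = 535/1308 = 0.4090 ≈ 40.9%, i.e. 40.9 map units.

40.9 map units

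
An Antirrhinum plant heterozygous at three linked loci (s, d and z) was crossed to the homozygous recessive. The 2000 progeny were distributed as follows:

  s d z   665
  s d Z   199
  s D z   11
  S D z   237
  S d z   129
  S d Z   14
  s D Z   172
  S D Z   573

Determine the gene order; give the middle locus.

The two most frequent reciprocal classes, s d z and S D Z, are the parental types, so the F1 was s d z / S D Z.
The two rarest classes, s D z and S d Z, are the double crossovers. Comparing them with the parentals, only the d allele has switched, so d is the middle locus and the order is s – d – z.

d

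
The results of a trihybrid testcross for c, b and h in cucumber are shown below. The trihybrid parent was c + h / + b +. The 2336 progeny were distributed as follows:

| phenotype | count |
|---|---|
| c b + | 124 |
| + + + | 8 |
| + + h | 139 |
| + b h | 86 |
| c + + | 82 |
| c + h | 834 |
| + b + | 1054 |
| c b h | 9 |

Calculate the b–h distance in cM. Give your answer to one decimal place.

7.9 cM

The two rarest classes, c b h and + + +, are the double crossovers. Comparing them with the parentals, only the b allele has switched, so b is the middle locus and the order is h – b – c.
Crossovers in the h–b interval produce the single-crossover classes c + + and + b h (82 + 86 = 168) plus the double crossovers (17).
RF(h–b) = (168 + 17) / 2336 = 185/2336 = 0.0792 → 7.9 cM.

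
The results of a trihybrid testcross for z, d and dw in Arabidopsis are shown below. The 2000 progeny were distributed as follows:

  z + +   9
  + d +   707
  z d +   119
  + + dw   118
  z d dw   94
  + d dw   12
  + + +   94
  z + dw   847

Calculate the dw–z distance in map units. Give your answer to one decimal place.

12.9 map units

The two most frequent reciprocal classes, + d + and z + dw, are the parental types, so the F1 was + d + / z + dw.
The two rarest classes, + d dw and z + +, are the double crossovers. Comparing them with the parentals, only the dw allele has switched, so dw is the middle locus and the order is z – dw – d.
Crossovers in the z–dw interval produce the single-crossover classes z d + and + + dw (119 + 118 = 237) plus the double crossovers (21).
RF(z–dw) = (237 + 21) / 2000 = 258/2000 = 0.1290 → 12.9 map units.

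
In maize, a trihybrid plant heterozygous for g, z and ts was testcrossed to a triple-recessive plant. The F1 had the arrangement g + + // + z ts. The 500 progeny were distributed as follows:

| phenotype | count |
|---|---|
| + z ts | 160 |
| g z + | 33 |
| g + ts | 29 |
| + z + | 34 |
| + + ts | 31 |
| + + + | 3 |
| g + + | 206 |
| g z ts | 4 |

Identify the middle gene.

g

The two rarest classes, + + + and g z ts, are the double crossovers. Comparing them with the parentals, only the g allele has switched, so g is the middle locus and the order is z – g – ts.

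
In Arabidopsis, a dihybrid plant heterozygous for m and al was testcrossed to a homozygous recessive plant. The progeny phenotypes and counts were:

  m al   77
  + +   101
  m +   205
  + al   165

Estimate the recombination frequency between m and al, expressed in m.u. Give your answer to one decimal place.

The two most frequent classes, + al (165) and m + (205), are the parental types, so the F1 was + al / m +.
The recombinant classes are + + and m al: 101 + 77 = 178.
Recombination frequency = 178/548 = 0.3248 ≈ 32.5%, i.e. 32.5 m.u.

32.5 m.u.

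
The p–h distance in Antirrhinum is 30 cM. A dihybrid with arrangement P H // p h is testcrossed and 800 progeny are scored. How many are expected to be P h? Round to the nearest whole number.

A map distance of 30 cM corresponds to a recombination frequency of 0.300.
The F1 is P H / p h, so P h is a recombinant gamete class with expected frequency r/2 = 0.300/2 = 0.1500.
Expected number = 0.1500 × 800 = 120.00 ≈ 120.

120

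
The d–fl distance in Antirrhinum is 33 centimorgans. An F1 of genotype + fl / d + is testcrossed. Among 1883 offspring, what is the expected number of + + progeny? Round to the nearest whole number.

A map distance of 33 centimorgans corresponds to a recombination frequency of 0.330.
The F1 is + fl / d +, so + + is a recombinant gamete class with expected frequency r/2 = 0.330/2 = 0.1650.
Expected number = 0.1650 × 1883 = 310.69 ≈ 311.

311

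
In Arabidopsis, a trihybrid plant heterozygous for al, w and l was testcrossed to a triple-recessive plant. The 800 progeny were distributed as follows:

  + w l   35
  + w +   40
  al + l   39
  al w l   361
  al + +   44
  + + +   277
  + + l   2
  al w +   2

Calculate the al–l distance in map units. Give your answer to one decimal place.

10.4 map units

The two most frequent reciprocal classes, al w l and + + +, are the parental types, so the F1 was al w l / + + +.
The two rarest classes, al w + and + + l, are the double crossovers. Comparing them with the parentals, only the l allele has switched, so l is the middle locus and the order is w – l – al.
Crossovers in the l–al interval produce the single-crossover classes + w l and al + + (35 + 44 = 79) plus the double crossovers (4).
RF(l–al) = (79 + 4) / 800 = 83/800 = 0.1037 → 10.4 map units.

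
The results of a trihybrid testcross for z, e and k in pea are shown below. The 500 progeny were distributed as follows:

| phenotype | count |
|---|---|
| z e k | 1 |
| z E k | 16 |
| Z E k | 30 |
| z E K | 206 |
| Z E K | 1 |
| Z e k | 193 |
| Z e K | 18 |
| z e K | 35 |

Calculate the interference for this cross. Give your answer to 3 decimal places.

0.585

The two most frequent reciprocal classes, z E K and Z e k, are the parental types, so the F1 was z E K / Z e k.
The two rarest classes, Z E K and z e k, are the double crossovers. Comparing them with the parentals, only the z allele has switched, so z is the middle locus and the order is e – z – k.
e–z: (65 + 2)/500 = 0.1340; z–k: (34 + 2)/500 = 0.0720.
Expected DCO frequency = 0.1340 × 0.0720 ≈ 0.00965; observed = 2/500 ≈ 0.00400.
Coefficient of coincidence = 0.00400/0.00965 ≈ 0.415; interference = 1 − 0.415 = 0.585.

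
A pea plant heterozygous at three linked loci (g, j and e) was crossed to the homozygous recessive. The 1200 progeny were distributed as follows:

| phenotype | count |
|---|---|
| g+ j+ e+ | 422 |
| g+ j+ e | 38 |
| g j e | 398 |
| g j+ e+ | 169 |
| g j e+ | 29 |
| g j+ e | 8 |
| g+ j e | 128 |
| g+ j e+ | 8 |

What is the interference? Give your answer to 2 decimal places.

0.26

The two most frequent reciprocal classes, g+ j+ e+ and g j e, are the parental types, so the F1 was g+ j+ e+ / g j e.
The two rarest classes, g+ j e+ and g j+ e, are the double crossovers. Comparing them with the parentals, only the j allele has switched, so j is the middle locus and the order is g – j – e.
g–j: (297 + 16)/1200 = 0.2608; j–e: (67 + 16)/1200 = 0.0692.
Expected DCO frequency = 0.2608 × 0.0692 ≈ 0.01805; observed = 16/1200 ≈ 0.01333.
Coefficient of coincidence = 0.01333/0.01805 ≈ 0.74; interference = 1 − 0.74 = 0.26.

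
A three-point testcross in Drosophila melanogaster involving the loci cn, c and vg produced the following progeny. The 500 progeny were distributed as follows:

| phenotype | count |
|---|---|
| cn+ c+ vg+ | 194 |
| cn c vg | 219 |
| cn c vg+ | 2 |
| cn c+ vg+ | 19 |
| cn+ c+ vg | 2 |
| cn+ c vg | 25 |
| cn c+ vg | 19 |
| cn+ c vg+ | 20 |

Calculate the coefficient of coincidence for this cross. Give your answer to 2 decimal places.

The two most frequent reciprocal classes, cn+ c+ vg+ and cn c vg, are the parental types, so the F1 was cn+ c+ vg+ / cn c vg.
The two rarest classes, cn+ c+ vg and cn c vg+, are the double crossovers. Comparing them with the parentals, only the vg allele has switched, so vg is the middle locus and the order is c – vg – cn.
c–vg: (39 + 4)/500 = 0.0860; vg–cn: (44 + 4)/500 = 0.0960.
Expected DCO frequency = 0.0860 × 0.0960 ≈ 0.00826; observed = 4/500 ≈ 0.00800.
Coefficient of coincidence = 0.00800/0.00826 ≈ 0.97.

0.97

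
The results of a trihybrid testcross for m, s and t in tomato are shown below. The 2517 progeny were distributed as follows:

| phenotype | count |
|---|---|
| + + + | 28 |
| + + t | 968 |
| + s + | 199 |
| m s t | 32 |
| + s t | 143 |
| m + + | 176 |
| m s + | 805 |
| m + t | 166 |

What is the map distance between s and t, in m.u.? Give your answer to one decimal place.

The two most frequent reciprocal classes, m s + and + + t, are the parental types, so the F1 was m s + / + + t.
The two rarest classes, m s t and + + +, are the double crossovers. Comparing them with the parentals, only the t allele has switched, so t is the middle locus and the order is s – t – m.
Crossovers in the s–t interval produce the single-crossover classes m + + and + s t (176 + 143 = 319) plus the double crossovers (60).
RF(s–t) = (319 + 60) / 2517 = 379/2517 = 0.1506 → 15.1 m.u.

15.1 m.u.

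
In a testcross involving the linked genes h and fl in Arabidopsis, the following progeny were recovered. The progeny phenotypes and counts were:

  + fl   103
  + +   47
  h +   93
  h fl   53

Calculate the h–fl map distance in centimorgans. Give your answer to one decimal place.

33.8 centimorgans

The two most frequent classes, + fl (103) and h + (93), are the parental types, so the F1 was + fl / h +.
The recombinant classes are + + and h fl: 47 + 53 = 100.
Recombination frequency = 100/296 = 0.3378 ≈ 33.8%, i.e. 33.8 centimorgans.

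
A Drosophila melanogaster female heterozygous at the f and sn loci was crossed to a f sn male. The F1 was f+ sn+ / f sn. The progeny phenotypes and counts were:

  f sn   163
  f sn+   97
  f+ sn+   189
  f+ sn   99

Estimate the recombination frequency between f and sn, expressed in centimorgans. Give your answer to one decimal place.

35.8 centimorgans

The recombinant classes are f+ sn and f sn+: 99 + 97 = 196.
Recombination frequency = 196/548 = 0.3577 ≈ 35.8%, i.e. 35.8 centimorgans.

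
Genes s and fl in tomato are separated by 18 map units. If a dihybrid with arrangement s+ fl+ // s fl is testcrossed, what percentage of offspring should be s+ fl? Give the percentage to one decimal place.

9.0%

A map distance of 18 map units corresponds to a recombination frequency of 0.180.
The F1 is s+ fl+ / s fl, so s+ fl is a recombinant gamete class with expected frequency r/2 = 0.180/2 = 0.0900.
That is 0.0900 = 9.0% of the progeny.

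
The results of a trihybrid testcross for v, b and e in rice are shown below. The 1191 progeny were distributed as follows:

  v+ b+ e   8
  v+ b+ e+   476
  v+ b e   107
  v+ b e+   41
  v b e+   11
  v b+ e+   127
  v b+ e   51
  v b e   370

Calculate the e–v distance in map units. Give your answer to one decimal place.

The two most frequent reciprocal classes, v b e and v+ b+ e+, are the parental types, so the F1 was v b e / v+ b+ e+.
The two rarest classes, v b e+ and v+ b+ e, are the double crossovers. Comparing them with the parentals, only the e allele has switched, so e is the middle locus and the order is b – e – v.
Crossovers in the e–v interval produce the single-crossover classes v+ b e and v b+ e+ (107 + 127 = 234) plus the double crossovers (19).
RF(e–v) = (234 + 19) / 1191 = 253/1191 = 0.2124 → 21.2 map units.

21.2 map units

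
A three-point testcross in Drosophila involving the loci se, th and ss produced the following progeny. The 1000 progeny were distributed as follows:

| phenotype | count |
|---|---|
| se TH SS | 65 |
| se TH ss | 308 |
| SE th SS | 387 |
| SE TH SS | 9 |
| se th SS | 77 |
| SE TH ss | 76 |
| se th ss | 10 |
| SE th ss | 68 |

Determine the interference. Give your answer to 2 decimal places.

The two most frequent reciprocal classes, SE th SS and se TH ss, are the parental types, so the F1 was SE th SS / se TH ss.
The two rarest classes, SE TH SS and se th ss, are the double crossovers. Comparing them with the parentals, only the th allele has switched, so th is the middle locus and the order is ss – th – se.
ss–th: (133 + 19)/1000 = 0.1520; th–se: (153 + 19)/1000 = 0.1720.
Expected DCO frequency = 0.1520 × 0.1720 ≈ 0.02614; observed = 19/1000 ≈ 0.01900.
Coefficient of coincidence = 0.01900/0.02614 ≈ 0.73; interference = 1 − 0.73 = 0.27.

0.27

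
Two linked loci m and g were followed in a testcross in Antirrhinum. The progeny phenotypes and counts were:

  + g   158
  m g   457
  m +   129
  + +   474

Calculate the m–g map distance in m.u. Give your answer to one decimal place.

23.6 m.u.

The two most frequent classes, + + (474) and m g (457), are the parental types, so the F1 was + + / m g.
The recombinant classes are + g and m +: 158 + 129 = 287.
Recombination frequency = 287/1218 = 0.2356 ≈ 23.6%, i.e. 23.6 m.u.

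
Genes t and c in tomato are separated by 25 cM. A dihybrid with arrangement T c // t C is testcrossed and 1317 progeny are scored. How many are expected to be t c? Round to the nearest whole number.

165

A map distance of 25 cM corresponds to a recombination frequency of 0.250.
The F1 is T c / t C, so t c is a recombinant gamete class with expected frequency r/2 = 0.250/2 = 0.1250.
Expected number = 0.1250 × 1317 = 164.62 ≈ 165.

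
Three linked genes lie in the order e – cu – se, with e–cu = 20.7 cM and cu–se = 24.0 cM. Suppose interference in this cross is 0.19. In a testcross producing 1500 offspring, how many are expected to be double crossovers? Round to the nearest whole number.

60

Map distances give recombination frequencies of 0.207 and 0.240 for the two intervals.
With interference 0.19 (so coincidence = 0.81), expected double-crossover frequency = 0.207 × 0.240 × 0.81 = 0.04024.
Expected number = 0.04024 × 1500 = 60.36 ≈ 60.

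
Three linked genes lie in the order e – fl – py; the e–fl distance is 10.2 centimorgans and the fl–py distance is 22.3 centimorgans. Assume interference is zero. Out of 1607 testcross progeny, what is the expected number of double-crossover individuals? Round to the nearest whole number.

Map distances give recombination frequencies of 0.102 and 0.223 for the two intervals.
With no interference, expected double-crossover frequency = 0.102 × 0.223 = 0.02275.
Expected number = 0.02275 × 1607 = 36.55 ≈ 37.

37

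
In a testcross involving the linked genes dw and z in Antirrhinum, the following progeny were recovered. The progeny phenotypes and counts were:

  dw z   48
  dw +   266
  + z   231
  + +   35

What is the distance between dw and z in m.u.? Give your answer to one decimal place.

The two most frequent classes, + z (231) and dw + (266), are the parental types, so the F1 was + z / dw +.
The recombinant classes are + + and dw z: 35 + 48 = 83.
Recombination frequency = 83/580 = 0.1431 ≈ 14.3%, i.e. 14.3 m.u.

14.3 m.u.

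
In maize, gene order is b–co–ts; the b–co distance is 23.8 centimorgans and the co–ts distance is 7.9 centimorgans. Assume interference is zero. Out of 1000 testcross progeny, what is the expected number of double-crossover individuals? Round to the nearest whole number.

19

Map distances give recombination frequencies of 0.238 and 0.079 for the two intervals.
With no interference, expected double-crossover frequency = 0.238 × 0.079 = 0.01880.
Expected number = 0.01880 × 1000 = 18.80 ≈ 19.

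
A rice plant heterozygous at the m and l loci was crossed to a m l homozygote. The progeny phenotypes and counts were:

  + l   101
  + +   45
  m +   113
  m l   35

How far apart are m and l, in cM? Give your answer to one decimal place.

27.2 cM

The two most frequent classes, + l (101) and m + (113), are the parental types, so the F1 was + l / m +.
The recombinant classes are + + and m l: 45 + 35 = 80.
Recombination frequency = 80/294 = 0.2721 ≈ 27.2%, i.e. 27.2 cM.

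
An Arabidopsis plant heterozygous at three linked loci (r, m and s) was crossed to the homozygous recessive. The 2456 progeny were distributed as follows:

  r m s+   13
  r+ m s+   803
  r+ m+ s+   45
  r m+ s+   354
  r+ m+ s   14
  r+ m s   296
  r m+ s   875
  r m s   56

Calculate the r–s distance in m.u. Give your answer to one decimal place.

The two most frequent reciprocal classes, r+ m s+ and r m+ s, are the parental types, so the F1 was r+ m s+ / r m+ s.
The two rarest classes, r m s+ and r+ m+ s, are the double crossovers. Comparing them with the parentals, only the r allele has switched, so r is the middle locus and the order is m – r – s.
Crossovers in the r–s interval produce the single-crossover classes r+ m s and r m+ s+ (296 + 354 = 650) plus the double crossovers (27).
RF(r–s) = (650 + 27) / 2456 = 677/2456 = 0.2757 → 27.6 m.u.

27.6 m.u.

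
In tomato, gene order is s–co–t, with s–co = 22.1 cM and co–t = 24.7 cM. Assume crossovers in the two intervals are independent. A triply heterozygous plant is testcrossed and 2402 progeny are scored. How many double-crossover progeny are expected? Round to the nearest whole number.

Map distances give recombination frequencies of 0.221 and 0.247 for the two intervals.
With no interference, expected double-crossover frequency = 0.221 × 0.247 = 0.05459.
Expected number = 0.05459 × 2402 = 131.12 ≈ 131.

131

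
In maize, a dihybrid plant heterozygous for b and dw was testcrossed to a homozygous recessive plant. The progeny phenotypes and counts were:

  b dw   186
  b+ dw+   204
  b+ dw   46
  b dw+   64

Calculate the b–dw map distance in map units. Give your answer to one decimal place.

22.0 map units

The two most frequent classes, b+ dw+ (204) and b dw (186), are the parental types, so the F1 was b+ dw+ / b dw.
The recombinant classes are b+ dw and b dw+: 46 + 64 = 110.
Recombination frequency = 110/500 = 0.2200 ≈ 22.0%, i.e. 22.0 map units.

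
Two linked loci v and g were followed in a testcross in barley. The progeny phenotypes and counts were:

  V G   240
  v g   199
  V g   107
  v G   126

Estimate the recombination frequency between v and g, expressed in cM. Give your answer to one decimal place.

34.7 cM

The two most frequent classes, V G (240) and v g (199), are the parental types, so the F1 was V G / v g.
The recombinant classes are V g and v G: 107 + 126 = 233.
Recombination frequency = 233/672 = 0.3467 ≈ 34.7%, i.e. 34.7 cM.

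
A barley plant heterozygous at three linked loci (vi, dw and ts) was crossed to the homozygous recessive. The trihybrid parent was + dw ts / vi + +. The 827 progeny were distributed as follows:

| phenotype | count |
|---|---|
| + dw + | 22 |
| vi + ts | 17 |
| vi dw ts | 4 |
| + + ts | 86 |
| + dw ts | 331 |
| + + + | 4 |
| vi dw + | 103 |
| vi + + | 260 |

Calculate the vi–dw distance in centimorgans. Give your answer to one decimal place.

23.8 centimorgans

The two rarest classes, vi dw ts and + + +, are the double crossovers. Comparing them with the parentals, only the vi allele has switched, so vi is the middle locus and the order is dw – vi – ts.
Crossovers in the dw–vi interval produce the single-crossover classes + + ts and vi dw + (86 + 103 = 189) plus the double crossovers (8).
RF(dw–vi) = (189 + 8) / 827 = 197/827 = 0.2382 → 23.8 centimorgans.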